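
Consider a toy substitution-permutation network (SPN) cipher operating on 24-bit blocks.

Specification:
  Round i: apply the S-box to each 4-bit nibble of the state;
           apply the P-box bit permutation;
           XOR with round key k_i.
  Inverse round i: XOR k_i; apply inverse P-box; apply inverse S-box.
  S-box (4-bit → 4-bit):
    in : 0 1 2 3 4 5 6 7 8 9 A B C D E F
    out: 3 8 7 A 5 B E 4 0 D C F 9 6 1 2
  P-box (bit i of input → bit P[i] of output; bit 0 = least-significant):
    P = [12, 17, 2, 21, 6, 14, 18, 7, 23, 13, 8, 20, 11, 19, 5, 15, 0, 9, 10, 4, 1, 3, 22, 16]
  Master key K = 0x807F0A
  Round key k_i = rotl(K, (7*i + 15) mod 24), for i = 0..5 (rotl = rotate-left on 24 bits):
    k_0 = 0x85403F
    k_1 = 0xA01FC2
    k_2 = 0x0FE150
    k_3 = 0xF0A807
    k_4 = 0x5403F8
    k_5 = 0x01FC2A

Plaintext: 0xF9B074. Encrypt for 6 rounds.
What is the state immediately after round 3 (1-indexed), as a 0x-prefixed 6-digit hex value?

s_0 = plaintext = 0xF9B074
s_1 = Round(s_0, k_0) = 0x09FC02
s_2 = Round(s_1, k_1) = 0x3A4B9D
s_3 = Round(s_2, k_2) = 0x98CCAC
s_4 = Round(s_3, k_3) = 0x053085
s_5 = Round(s_4, k_4) = 0xFEB1E3
s_6 = Round(s_5, k_5) = 0x3B7443

0x98CCAC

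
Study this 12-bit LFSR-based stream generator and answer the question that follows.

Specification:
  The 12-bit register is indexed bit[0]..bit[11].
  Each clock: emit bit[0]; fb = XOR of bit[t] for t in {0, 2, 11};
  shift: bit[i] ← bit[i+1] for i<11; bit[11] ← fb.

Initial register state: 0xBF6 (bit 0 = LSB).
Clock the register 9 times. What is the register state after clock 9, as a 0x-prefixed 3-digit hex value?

0x835

reg_0 = 0xBF6
clock 1: out=0, reg = 0x5FB
clock 2: out=1, reg = 0xAFD
clock 3: out=1, reg = 0xD7E
clock 4: out=0, reg = 0x6BF
clock 5: out=1, reg = 0x35F
clock 6: out=1, reg = 0x1AF
clock 7: out=1, reg = 0x0D7
clock 8: out=1, reg = 0x06B
clock 9: out=1, reg = 0x835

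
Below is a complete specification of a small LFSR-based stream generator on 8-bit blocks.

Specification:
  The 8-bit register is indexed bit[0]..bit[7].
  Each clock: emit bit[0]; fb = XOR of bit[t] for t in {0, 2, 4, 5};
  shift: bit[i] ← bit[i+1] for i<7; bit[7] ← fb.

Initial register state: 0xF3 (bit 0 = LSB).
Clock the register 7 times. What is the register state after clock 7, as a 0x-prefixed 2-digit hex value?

0x1F

reg_0 = 0xF3
clock 1: out=1, reg = 0xF9
clock 2: out=1, reg = 0xFC
clock 3: out=0, reg = 0xFE
clock 4: out=0, reg = 0xFF
clock 5: out=1, reg = 0x7F
clock 6: out=1, reg = 0x3F
clock 7: out=1, reg = 0x1F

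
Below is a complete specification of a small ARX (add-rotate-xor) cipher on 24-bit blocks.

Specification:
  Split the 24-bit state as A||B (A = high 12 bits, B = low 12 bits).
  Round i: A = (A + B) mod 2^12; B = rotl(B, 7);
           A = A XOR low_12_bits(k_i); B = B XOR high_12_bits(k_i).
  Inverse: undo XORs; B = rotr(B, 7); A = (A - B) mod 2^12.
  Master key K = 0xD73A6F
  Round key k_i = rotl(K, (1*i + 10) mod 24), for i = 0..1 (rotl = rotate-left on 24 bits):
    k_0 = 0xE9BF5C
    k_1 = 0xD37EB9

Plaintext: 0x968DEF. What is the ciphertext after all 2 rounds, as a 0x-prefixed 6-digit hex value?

s_0 = plaintext = 0x968DEF
s_1 = Round(s_0, k_0) = 0x80B974
s_2 = Round(s_1, k_1) = 0xFC677C

0xFC677C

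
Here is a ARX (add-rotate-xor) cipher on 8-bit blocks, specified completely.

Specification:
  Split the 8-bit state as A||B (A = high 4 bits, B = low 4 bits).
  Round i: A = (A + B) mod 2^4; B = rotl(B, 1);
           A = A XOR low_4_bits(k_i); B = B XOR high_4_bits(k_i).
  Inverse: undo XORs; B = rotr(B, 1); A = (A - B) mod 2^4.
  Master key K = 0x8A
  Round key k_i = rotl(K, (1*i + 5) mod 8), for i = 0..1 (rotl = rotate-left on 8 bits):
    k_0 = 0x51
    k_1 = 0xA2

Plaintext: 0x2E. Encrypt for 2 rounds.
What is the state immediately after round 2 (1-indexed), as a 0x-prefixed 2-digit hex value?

s_0 = plaintext = 0x2E
s_1 = Round(s_0, k_0) = 0x18
s_2 = Round(s_1, k_1) = 0xBB

0xBB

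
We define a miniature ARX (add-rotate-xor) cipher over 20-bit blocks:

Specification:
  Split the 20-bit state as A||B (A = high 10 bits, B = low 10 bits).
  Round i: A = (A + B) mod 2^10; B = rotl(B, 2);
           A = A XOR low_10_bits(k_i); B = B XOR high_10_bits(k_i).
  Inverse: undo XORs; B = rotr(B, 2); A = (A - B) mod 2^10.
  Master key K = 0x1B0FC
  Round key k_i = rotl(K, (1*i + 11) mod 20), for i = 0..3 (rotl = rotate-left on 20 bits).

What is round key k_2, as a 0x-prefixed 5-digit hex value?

K = 0x1B0FC
k_0 = rotl(K, (1*0+11) mod 20) = rotl(K, 11) = 0x7E0D8
k_1 = rotl(K, (1*1+11) mod 20) = rotl(K, 12) = 0xFC1B0
k_2 = rotl(K, (1*2+11) mod 20) = rotl(K, 13) = 0xF8361

0xF8361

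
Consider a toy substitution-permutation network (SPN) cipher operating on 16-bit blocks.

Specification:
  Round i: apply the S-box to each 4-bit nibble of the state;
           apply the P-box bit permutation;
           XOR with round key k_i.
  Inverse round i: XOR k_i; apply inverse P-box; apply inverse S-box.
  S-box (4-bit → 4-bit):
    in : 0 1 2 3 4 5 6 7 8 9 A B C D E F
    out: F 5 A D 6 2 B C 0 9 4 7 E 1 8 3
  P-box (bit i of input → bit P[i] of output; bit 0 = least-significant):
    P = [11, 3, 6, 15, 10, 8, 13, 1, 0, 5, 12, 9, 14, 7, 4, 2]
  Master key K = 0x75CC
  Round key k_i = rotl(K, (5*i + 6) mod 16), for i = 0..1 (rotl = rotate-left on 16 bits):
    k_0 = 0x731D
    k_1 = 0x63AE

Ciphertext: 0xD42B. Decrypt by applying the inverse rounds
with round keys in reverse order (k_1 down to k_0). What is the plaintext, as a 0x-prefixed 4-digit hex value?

s_0 = ciphertext = 0xD42B
s_1 = InvRound(s_0, k_1) = 0x23BE
s_2 = InvRound(s_1, k_0) = 0xFBE8

0xFBE8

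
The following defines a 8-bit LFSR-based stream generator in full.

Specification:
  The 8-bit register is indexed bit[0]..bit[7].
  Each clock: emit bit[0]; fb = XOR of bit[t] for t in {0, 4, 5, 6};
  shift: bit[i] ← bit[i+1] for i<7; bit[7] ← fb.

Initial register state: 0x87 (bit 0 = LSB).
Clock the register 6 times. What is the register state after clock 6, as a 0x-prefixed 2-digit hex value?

reg_0 = 0x87
clock 1: out=1, reg = 0xC3
clock 2: out=1, reg = 0x61
clock 3: out=1, reg = 0xB0
clock 4: out=0, reg = 0x58
clock 5: out=0, reg = 0x2C
clock 6: out=0, reg = 0x96

0x96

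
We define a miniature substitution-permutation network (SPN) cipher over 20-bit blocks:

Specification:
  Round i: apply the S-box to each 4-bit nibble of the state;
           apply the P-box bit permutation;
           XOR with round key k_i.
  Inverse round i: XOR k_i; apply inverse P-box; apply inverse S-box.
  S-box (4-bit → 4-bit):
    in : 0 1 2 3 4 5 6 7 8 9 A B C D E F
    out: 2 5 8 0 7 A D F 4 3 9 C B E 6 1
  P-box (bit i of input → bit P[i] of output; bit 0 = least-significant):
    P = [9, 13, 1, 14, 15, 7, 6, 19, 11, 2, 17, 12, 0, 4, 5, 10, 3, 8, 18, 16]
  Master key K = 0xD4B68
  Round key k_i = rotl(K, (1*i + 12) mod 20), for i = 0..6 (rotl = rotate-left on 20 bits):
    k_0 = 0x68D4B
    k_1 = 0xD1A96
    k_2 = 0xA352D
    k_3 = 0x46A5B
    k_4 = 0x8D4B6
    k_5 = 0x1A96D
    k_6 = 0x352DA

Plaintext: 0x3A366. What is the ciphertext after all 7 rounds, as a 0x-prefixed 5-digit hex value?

s_0 = plaintext = 0x3A366
s_1 = Round(s_0, k_0) = 0xE4B08
s_2 = Round(s_1, k_1) = 0xB0B25
s_3 = Round(s_2, k_2) = 0x5453D
s_4 = Round(s_3, k_3) = 0x51B6C
s_5 = Round(s_4, k_4) = 0x327D7
s_6 = Round(s_5, k_5) = 0xBD7AB
s_7 = Round(s_6, k_6) = 0xC8EEC

0xC8EEC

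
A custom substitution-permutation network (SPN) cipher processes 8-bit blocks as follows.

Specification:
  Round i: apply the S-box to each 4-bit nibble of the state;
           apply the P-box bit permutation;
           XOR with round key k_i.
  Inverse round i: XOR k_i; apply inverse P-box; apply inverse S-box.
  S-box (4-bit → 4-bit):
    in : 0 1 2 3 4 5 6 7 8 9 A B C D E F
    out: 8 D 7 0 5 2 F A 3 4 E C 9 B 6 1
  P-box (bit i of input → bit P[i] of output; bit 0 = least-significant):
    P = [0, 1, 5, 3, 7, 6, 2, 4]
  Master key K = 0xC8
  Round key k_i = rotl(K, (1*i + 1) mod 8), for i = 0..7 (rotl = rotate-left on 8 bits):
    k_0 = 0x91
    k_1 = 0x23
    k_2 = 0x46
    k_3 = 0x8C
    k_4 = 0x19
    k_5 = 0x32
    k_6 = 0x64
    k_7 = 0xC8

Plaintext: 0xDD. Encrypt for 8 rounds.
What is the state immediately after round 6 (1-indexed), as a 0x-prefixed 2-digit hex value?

0x3C

s_0 = plaintext = 0xDD
s_1 = Round(s_0, k_0) = 0x4A
s_2 = Round(s_1, k_1) = 0x8D
s_3 = Round(s_2, k_2) = 0x8D
s_4 = Round(s_3, k_3) = 0x47
s_5 = Round(s_4, k_4) = 0x97
s_6 = Round(s_5, k_5) = 0x3C
s_7 = Round(s_6, k_6) = 0x6D
s_8 = Round(s_7, k_7) = 0x17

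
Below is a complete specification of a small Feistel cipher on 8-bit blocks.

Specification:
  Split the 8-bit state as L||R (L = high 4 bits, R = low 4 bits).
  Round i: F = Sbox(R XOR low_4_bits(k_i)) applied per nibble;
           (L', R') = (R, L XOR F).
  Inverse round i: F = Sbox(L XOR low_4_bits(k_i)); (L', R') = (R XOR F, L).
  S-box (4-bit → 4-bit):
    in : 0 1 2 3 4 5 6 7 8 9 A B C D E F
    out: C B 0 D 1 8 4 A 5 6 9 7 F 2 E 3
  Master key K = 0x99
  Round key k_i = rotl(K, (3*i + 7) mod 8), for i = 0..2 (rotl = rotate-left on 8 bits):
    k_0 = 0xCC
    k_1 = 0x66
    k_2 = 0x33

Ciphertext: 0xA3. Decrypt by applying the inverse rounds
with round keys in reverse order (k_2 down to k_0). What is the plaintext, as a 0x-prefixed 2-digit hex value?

s_0 = ciphertext = 0xA3
s_1 = InvRound(s_0, k_2) = 0x5A
s_2 = InvRound(s_1, k_1) = 0x75
s_3 = InvRound(s_2, k_0) = 0x27

0x27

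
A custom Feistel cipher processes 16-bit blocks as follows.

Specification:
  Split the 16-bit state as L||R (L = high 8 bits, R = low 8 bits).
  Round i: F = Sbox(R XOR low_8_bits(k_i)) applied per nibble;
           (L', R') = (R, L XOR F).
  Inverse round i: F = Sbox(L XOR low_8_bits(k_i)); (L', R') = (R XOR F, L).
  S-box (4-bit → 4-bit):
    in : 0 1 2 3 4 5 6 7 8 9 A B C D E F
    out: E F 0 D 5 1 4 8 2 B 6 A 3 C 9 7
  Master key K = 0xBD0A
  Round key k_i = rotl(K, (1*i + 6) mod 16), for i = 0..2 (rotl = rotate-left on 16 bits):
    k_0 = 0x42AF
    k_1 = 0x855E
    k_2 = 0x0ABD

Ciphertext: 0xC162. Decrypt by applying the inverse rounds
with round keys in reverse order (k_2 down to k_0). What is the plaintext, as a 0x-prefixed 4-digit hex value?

s_0 = ciphertext = 0xC162
s_1 = InvRound(s_0, k_2) = 0xE1C1
s_2 = InvRound(s_1, k_1) = 0x66E1
s_3 = InvRound(s_2, k_0) = 0xDA66

0xDA66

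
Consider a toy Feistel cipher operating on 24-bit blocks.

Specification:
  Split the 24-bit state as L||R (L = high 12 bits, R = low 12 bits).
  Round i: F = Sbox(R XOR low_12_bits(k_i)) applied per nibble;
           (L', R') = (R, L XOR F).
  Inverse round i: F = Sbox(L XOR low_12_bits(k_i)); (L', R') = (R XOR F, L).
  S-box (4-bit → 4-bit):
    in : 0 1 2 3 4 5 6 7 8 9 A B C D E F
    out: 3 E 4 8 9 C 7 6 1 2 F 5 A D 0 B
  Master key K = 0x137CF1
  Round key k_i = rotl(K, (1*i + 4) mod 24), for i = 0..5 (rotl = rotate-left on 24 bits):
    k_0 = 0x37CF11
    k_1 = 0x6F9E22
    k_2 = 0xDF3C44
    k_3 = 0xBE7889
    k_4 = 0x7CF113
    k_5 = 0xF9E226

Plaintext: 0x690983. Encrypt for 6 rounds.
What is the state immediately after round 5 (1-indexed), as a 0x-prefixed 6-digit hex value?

0x024F31

s_0 = plaintext = 0x690983
s_1 = Round(s_0, k_0) = 0x9831B4
s_2 = Round(s_1, k_1) = 0x1B42A4
s_3 = Round(s_2, k_2) = 0x2A41B7
s_4 = Round(s_3, k_3) = 0x1B7024
s_5 = Round(s_4, k_4) = 0x024F31
s_6 = Round(s_5, k_5) = 0xF31DC2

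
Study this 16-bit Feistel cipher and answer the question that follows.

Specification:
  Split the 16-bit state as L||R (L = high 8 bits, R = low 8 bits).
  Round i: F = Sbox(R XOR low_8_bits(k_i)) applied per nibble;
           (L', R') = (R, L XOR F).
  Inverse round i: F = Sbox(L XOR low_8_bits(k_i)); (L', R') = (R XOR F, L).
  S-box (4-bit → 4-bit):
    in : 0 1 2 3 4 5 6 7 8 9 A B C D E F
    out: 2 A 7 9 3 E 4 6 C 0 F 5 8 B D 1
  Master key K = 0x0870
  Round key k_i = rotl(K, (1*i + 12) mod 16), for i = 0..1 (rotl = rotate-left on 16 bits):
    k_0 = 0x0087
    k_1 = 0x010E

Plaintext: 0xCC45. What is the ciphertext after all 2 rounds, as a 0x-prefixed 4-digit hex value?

0x4B7B

s_0 = plaintext = 0xCC45
s_1 = Round(s_0, k_0) = 0x454B
s_2 = Round(s_1, k_1) = 0x4B7B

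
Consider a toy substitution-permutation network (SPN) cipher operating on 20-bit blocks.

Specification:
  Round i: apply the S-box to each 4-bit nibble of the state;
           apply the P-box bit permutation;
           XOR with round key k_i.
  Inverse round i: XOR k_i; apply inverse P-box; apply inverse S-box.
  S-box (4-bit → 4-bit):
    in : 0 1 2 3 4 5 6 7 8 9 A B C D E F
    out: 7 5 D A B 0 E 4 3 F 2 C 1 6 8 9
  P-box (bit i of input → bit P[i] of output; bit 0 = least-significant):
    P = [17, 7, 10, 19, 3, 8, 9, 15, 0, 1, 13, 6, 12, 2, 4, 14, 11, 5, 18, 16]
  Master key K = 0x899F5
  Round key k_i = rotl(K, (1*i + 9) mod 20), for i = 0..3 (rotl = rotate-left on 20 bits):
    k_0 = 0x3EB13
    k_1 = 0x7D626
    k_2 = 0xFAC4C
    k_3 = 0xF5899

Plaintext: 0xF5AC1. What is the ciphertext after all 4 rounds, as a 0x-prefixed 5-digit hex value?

s_0 = plaintext = 0xF5AC1
s_1 = Round(s_0, k_0) = 0x0E719
s_2 = Round(s_1, k_1) = 0x9B88E
s_3 = Round(s_2, k_2) = 0x2E577
s_4 = Round(s_3, k_3) = 0xA1699

0xA1699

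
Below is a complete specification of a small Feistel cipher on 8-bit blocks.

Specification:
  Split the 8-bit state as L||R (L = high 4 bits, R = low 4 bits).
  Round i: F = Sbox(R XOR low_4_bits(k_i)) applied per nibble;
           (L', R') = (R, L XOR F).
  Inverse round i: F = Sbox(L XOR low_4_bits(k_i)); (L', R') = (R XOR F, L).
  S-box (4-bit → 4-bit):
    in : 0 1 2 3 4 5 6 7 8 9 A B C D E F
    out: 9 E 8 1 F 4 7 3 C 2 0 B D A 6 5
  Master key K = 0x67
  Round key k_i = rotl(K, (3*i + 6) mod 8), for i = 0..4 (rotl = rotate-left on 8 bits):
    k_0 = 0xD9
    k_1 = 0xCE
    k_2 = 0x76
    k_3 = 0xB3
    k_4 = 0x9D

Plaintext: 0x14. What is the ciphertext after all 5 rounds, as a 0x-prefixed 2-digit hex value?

0x50

s_0 = plaintext = 0x14
s_1 = Round(s_0, k_0) = 0x4B
s_2 = Round(s_1, k_1) = 0xB0
s_3 = Round(s_2, k_2) = 0x0C
s_4 = Round(s_3, k_3) = 0xC5
s_5 = Round(s_4, k_4) = 0x50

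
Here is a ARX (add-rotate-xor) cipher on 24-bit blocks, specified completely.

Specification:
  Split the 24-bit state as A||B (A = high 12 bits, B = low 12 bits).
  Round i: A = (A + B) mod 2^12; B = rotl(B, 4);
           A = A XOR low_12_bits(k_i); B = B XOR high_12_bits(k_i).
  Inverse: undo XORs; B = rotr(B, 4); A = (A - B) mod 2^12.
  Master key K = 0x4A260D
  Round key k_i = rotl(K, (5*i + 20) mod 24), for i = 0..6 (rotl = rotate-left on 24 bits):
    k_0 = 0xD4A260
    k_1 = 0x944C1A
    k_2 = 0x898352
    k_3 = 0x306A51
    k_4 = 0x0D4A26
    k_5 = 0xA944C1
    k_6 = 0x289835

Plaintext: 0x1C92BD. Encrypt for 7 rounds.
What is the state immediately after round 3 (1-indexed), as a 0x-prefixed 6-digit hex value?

s_0 = plaintext = 0x1C92BD
s_1 = Round(s_0, k_0) = 0x6E6698
s_2 = Round(s_1, k_1) = 0x1640C2
s_3 = Round(s_2, k_2) = 0x1744B8
s_4 = Round(s_3, k_3) = 0xC7D882
s_5 = Round(s_4, k_4) = 0xED98FC
s_6 = Round(s_5, k_5) = 0x31455C
s_7 = Round(s_6, k_6) = 0x04574C

0x1744B8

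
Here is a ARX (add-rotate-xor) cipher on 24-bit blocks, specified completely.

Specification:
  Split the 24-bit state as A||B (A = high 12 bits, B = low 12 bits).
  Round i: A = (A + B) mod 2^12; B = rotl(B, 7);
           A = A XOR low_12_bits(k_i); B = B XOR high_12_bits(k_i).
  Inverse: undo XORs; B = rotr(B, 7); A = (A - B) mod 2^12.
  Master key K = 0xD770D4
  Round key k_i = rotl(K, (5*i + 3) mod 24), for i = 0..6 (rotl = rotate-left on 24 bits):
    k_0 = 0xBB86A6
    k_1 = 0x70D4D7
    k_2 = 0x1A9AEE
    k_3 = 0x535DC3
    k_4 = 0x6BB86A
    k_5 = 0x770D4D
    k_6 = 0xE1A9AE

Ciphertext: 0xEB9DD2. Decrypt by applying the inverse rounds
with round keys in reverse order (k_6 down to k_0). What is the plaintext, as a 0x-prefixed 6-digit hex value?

s_0 = ciphertext = 0xEB9DD2
s_1 = InvRound(s_0, k_6) = 0xE10907
s_2 = InvRound(s_1, k_5) = 0x461EFC
s_3 = InvRound(s_2, k_4) = 0x31B8F0
s_4 = InvRound(s_3, k_3) = 0x61D8BB
s_5 = InvRound(s_4, k_2) = 0xAA1252
s_6 = InvRound(s_5, k_1) = 0x28CBEA
s_7 = InvRound(s_6, k_0) = 0x9EAA40

0x9EAA40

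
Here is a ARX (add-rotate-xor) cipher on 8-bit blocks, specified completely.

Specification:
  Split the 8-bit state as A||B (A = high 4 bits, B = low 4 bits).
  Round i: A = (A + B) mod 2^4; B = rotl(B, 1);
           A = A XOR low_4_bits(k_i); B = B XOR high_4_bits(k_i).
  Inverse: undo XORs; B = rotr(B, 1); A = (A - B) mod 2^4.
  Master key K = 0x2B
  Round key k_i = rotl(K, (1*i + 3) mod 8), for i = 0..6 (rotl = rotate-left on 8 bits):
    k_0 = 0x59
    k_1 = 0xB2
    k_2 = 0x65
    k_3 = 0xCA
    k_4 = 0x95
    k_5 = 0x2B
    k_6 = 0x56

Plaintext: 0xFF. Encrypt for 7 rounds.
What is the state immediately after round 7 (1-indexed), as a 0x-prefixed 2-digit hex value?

0x1A

s_0 = plaintext = 0xFF
s_1 = Round(s_0, k_0) = 0x7A
s_2 = Round(s_1, k_1) = 0x3E
s_3 = Round(s_2, k_2) = 0x4B
s_4 = Round(s_3, k_3) = 0x5B
s_5 = Round(s_4, k_4) = 0x5E
s_6 = Round(s_5, k_5) = 0x8F
s_7 = Round(s_6, k_6) = 0x1A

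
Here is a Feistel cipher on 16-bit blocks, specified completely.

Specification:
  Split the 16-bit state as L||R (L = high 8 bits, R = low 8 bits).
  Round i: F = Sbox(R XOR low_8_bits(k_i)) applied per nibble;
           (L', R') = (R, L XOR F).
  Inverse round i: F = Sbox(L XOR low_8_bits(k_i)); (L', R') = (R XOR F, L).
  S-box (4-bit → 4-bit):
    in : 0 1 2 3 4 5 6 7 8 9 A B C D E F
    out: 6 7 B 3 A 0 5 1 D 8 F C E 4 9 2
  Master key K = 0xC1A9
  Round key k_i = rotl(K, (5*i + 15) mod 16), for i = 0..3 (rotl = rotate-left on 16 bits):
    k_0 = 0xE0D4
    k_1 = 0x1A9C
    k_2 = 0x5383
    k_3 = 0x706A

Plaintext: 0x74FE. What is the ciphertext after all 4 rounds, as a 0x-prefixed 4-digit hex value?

0xD53D

s_0 = plaintext = 0x74FE
s_1 = Round(s_0, k_0) = 0xFECB
s_2 = Round(s_1, k_1) = 0xCBFF
s_3 = Round(s_2, k_2) = 0xFFD5
s_4 = Round(s_3, k_3) = 0xD53D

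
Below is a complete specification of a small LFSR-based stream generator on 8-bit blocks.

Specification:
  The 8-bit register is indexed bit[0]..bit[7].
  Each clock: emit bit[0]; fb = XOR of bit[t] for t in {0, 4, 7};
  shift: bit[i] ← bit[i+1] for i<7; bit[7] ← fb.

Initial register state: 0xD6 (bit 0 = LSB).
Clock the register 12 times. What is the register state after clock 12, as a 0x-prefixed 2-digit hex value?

reg_0 = 0xD6
clock 1: out=0, reg = 0x6B
clock 2: out=1, reg = 0xB5
clock 3: out=1, reg = 0xDA
clock 4: out=0, reg = 0x6D
clock 5: out=1, reg = 0xB6
clock 6: out=0, reg = 0x5B
clock 7: out=1, reg = 0x2D
clock 8: out=1, reg = 0x96
clock 9: out=0, reg = 0x4B
clock 10: out=1, reg = 0xA5
clock 11: out=1, reg = 0x52
clock 12: out=0, reg = 0xA9

0xA9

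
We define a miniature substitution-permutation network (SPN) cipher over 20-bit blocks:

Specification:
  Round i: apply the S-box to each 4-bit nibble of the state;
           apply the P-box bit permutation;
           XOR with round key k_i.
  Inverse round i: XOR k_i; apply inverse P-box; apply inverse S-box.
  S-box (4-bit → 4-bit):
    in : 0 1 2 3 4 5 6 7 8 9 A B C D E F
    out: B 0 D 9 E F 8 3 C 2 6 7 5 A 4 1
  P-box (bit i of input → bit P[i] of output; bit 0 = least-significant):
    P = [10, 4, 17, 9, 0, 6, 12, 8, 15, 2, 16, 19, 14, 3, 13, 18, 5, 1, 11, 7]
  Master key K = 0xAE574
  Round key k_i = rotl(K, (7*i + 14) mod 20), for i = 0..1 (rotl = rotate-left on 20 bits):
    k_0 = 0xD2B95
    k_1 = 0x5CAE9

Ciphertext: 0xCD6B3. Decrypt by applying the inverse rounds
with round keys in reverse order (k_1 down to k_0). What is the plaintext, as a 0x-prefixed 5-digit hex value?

s_0 = ciphertext = 0xCD6B3
s_1 = InvRound(s_0, k_1) = 0xA98A7
s_2 = InvRound(s_1, k_0) = 0x78C84

0x78C84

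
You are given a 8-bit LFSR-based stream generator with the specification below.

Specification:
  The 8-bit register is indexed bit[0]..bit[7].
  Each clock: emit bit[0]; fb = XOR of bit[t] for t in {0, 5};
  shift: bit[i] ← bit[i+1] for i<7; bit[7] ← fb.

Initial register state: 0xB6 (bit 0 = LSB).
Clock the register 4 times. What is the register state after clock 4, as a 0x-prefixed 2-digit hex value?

0xBB

reg_0 = 0xB6
clock 1: out=0, reg = 0xDB
clock 2: out=1, reg = 0xED
clock 3: out=1, reg = 0x76
clock 4: out=0, reg = 0xBB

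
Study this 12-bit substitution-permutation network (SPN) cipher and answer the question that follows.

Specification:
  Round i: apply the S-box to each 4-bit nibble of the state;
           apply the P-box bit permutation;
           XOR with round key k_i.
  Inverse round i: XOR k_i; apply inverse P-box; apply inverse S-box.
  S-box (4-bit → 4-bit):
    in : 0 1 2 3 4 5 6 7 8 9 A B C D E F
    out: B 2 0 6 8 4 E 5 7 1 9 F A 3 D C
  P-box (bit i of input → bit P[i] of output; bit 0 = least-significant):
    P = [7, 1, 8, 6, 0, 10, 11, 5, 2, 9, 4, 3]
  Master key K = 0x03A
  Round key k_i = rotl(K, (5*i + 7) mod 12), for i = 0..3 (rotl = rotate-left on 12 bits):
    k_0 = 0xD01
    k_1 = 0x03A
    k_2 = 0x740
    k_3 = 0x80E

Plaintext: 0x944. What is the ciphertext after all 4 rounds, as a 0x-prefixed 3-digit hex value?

s_0 = plaintext = 0x944
s_1 = Round(s_0, k_0) = 0xD65
s_2 = Round(s_1, k_1) = 0xF1E
s_3 = Round(s_2, k_2) = 0x298
s_4 = Round(s_3, k_3) = 0x98D

0x98D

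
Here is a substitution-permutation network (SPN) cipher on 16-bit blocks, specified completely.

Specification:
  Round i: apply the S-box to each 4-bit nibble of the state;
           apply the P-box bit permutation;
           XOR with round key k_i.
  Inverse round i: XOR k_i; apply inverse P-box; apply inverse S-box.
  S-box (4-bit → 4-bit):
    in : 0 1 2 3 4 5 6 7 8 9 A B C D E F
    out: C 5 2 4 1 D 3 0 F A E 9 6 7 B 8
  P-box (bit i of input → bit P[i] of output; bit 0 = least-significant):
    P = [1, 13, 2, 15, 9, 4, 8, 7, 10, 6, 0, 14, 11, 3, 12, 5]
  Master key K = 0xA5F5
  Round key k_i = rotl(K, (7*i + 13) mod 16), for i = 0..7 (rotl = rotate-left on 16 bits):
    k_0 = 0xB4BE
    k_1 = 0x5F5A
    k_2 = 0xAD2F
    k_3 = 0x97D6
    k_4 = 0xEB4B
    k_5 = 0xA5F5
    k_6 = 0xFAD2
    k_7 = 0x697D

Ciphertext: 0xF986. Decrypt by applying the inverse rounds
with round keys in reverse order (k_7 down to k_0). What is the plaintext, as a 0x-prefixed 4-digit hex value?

s_0 = ciphertext = 0xF986
s_1 = InvRound(s_0, k_7) = 0xAC9B
s_2 = InvRound(s_1, k_6) = 0xC847
s_3 = InvRound(s_2, k_5) = 0xBBA6
s_4 = InvRound(s_3, k_4) = 0xAAF3
s_5 = InvRound(s_4, k_3) = 0x513C
s_6 = InvRound(s_5, k_2) = 0x152E
s_7 = InvRound(s_6, k_1) = 0xB963
s_8 = InvRound(s_7, k_0) = 0x6DA3

0x6DA3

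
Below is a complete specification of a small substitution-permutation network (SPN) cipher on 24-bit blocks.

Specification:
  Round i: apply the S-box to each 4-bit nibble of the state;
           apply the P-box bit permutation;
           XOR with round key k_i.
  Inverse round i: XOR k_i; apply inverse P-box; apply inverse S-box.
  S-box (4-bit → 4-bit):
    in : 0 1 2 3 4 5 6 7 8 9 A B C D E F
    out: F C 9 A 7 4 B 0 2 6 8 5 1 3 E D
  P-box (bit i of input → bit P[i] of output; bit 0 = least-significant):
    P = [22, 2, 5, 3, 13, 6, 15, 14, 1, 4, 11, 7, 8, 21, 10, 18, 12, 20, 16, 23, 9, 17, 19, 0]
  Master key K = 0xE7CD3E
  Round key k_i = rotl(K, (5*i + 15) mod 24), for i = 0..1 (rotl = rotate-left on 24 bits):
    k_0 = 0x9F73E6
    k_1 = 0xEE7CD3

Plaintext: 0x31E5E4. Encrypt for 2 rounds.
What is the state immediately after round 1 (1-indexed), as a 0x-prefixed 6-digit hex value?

s_0 = plaintext = 0x31E5E4
s_1 = Round(s_0, k_0) = 0x78BF83
s_2 = Round(s_1, k_1) = 0xFE711D

0x78BF83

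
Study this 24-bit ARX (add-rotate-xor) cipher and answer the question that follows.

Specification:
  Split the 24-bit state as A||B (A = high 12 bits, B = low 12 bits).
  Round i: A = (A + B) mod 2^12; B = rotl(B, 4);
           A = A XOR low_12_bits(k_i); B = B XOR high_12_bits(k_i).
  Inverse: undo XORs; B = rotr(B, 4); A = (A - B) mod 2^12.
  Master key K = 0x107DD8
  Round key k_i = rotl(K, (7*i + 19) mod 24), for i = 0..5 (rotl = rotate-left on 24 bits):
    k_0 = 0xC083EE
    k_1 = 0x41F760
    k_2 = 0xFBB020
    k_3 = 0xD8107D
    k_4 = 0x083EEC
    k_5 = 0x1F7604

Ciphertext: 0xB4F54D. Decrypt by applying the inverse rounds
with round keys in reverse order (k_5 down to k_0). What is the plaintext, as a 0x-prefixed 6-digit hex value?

s_0 = ciphertext = 0xB4F54D
s_1 = InvRound(s_0, k_5) = 0x300A4B
s_2 = InvRound(s_1, k_4) = 0x5408AC
s_3 = InvRound(s_2, k_3) = 0x7EBD52
s_4 = InvRound(s_3, k_2) = 0xE9D92E
s_5 = InvRound(s_4, k_1) = 0x82A1D3
s_6 = InvRound(s_5, k_0) = 0xFE7BDD

0xFE7BDD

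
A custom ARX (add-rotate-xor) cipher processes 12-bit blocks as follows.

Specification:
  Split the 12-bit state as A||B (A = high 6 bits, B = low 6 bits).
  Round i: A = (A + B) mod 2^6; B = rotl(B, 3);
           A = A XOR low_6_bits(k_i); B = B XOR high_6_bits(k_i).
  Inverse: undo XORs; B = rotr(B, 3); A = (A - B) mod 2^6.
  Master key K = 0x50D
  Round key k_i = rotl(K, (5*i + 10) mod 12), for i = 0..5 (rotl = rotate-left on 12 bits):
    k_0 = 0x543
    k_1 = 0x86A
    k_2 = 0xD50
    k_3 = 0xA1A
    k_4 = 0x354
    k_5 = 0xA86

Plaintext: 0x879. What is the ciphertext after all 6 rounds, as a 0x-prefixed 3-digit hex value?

s_0 = plaintext = 0x879
s_1 = Round(s_0, k_0) = 0x65A
s_2 = Round(s_1, k_1) = 0x672
s_3 = Round(s_2, k_2) = 0x6E3
s_4 = Round(s_3, k_3) = 0x934
s_5 = Round(s_4, k_4) = 0x32B
s_6 = Round(s_5, k_5) = 0xC77

0xC77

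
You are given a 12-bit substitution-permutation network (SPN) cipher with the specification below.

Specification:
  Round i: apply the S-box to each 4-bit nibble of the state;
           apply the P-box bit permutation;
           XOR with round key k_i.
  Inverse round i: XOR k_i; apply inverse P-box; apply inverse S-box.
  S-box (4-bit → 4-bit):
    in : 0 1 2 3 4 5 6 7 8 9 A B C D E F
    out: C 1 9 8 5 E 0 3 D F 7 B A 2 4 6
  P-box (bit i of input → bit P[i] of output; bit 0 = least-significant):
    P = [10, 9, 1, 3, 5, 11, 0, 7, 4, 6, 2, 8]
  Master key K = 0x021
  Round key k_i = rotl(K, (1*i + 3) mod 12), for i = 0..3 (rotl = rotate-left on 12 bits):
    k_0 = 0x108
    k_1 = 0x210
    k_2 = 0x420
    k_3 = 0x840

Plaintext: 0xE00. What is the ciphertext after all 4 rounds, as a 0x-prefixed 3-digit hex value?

0xB7E

s_0 = plaintext = 0xE00
s_1 = Round(s_0, k_0) = 0x187
s_2 = Round(s_1, k_1) = 0x4A1
s_3 = Round(s_2, k_2) = 0x815
s_4 = Round(s_3, k_3) = 0xB7E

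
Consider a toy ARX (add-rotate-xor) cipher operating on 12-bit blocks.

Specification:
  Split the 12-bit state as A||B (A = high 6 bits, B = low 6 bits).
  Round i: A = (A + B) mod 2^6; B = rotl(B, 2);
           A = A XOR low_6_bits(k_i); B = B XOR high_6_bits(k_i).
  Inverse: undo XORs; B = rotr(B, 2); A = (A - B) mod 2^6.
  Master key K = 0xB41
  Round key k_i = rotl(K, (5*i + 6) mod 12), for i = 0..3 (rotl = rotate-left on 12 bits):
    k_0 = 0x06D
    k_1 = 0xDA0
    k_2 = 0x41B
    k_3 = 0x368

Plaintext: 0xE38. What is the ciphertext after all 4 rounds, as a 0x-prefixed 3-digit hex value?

0x2C3

s_0 = plaintext = 0xE38
s_1 = Round(s_0, k_0) = 0x762
s_2 = Round(s_1, k_1) = 0x7FC
s_3 = Round(s_2, k_2) = 0x023
s_4 = Round(s_3, k_3) = 0x2C3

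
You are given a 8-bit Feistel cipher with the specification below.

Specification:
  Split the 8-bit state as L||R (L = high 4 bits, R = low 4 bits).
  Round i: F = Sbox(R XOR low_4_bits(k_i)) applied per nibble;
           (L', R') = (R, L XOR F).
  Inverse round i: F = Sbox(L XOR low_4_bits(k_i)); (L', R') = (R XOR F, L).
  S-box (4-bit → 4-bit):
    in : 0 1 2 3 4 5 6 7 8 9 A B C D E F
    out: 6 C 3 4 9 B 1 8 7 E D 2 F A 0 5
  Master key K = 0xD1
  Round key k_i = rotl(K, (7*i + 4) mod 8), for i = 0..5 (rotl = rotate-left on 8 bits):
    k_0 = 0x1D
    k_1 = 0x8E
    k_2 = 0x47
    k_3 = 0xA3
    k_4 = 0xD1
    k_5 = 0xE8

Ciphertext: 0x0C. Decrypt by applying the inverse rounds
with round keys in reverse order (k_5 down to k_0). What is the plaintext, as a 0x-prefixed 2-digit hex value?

0xC4

s_0 = ciphertext = 0x0C
s_1 = InvRound(s_0, k_5) = 0xB0
s_2 = InvRound(s_1, k_4) = 0xDB
s_3 = InvRound(s_2, k_3) = 0xBD
s_4 = InvRound(s_3, k_2) = 0x2B
s_5 = InvRound(s_4, k_1) = 0x42
s_6 = InvRound(s_5, k_0) = 0xC4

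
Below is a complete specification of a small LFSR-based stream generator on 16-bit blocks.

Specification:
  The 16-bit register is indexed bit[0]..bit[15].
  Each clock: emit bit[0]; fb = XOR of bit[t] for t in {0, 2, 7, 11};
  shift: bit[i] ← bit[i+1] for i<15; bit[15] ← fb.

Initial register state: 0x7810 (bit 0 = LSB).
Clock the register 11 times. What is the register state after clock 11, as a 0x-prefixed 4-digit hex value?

reg_0 = 0x7810
clock 1: out=0, reg = 0xBC08
clock 2: out=0, reg = 0xDE04
clock 3: out=0, reg = 0x6F02
clock 4: out=0, reg = 0xB781
clock 5: out=1, reg = 0x5BC0
clock 6: out=0, reg = 0x2DE0
clock 7: out=0, reg = 0x16F0
clock 8: out=0, reg = 0x8B78
clock 9: out=0, reg = 0xC5BC
clock 10: out=0, reg = 0x62DE
clock 11: out=0, reg = 0x316F

0x316F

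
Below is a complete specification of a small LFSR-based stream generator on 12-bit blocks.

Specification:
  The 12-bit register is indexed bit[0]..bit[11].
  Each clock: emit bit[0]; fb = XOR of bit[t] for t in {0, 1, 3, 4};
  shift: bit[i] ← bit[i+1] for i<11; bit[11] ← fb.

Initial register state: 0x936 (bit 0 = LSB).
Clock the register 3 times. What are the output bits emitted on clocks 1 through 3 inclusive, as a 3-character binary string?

reg_0 = 0x936
clock 1: out=0, reg = 0x49B
clock 2: out=1, reg = 0x24D
clock 3: out=1, reg = 0x126

011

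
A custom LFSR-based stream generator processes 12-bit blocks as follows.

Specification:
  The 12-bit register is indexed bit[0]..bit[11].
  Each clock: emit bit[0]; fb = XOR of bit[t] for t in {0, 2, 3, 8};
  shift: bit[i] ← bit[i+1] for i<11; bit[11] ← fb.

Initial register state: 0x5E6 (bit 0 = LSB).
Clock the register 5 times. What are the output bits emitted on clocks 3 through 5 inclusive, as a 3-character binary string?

100

reg_0 = 0x5E6
clock 1: out=0, reg = 0x2F3
clock 2: out=1, reg = 0x979
clock 3: out=1, reg = 0xCBC
clock 4: out=0, reg = 0x65E
clock 5: out=0, reg = 0x32F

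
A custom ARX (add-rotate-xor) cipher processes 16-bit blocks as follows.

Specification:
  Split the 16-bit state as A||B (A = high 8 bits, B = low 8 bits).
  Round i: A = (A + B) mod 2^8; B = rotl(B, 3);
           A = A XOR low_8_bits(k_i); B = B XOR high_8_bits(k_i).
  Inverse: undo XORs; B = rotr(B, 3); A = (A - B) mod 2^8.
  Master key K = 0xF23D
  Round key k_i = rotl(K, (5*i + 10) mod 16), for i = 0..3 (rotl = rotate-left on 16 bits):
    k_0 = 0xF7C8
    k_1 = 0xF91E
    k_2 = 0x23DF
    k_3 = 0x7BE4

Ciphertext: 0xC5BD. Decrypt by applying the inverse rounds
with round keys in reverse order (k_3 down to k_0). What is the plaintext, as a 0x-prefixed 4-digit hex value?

s_0 = ciphertext = 0xC5BD
s_1 = InvRound(s_0, k_3) = 0x49D8
s_2 = InvRound(s_1, k_2) = 0x177F
s_3 = InvRound(s_2, k_1) = 0x39D0
s_4 = InvRound(s_3, k_0) = 0x0DE4

0x0DE4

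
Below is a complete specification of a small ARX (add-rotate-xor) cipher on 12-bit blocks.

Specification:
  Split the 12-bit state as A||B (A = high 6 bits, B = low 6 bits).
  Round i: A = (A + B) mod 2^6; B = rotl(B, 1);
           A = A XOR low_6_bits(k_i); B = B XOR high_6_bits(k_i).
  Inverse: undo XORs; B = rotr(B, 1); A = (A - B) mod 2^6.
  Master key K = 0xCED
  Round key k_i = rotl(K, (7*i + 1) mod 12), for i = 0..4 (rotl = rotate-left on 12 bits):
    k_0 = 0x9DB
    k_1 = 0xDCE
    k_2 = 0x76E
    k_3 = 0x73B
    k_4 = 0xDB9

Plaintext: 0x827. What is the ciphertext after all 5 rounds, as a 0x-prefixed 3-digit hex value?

0xA0F

s_0 = plaintext = 0x827
s_1 = Round(s_0, k_0) = 0x728
s_2 = Round(s_1, k_1) = 0x2A6
s_3 = Round(s_2, k_2) = 0x790
s_4 = Round(s_3, k_3) = 0x57C
s_5 = Round(s_4, k_4) = 0xA0F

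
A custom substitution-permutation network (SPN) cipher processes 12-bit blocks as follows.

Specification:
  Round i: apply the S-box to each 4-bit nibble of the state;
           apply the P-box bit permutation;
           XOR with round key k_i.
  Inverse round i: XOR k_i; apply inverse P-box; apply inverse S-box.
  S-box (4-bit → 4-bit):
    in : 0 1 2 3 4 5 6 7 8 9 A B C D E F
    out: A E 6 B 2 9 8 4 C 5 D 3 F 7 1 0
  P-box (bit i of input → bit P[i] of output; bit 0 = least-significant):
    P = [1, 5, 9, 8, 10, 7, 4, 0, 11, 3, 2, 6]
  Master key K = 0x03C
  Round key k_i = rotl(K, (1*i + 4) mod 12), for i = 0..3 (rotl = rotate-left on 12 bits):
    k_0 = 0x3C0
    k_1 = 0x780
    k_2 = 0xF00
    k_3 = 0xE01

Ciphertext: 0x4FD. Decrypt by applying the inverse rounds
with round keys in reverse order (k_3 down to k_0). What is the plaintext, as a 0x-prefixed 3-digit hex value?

s_0 = ciphertext = 0x4FD
s_1 = InvRound(s_0, k_3) = 0xC22
s_2 = InvRound(s_1, k_2) = 0xFFC
s_3 = InvRound(s_2, k_1) = 0xC74
s_4 = InvRound(s_3, k_0) = 0x9D1

0x9D1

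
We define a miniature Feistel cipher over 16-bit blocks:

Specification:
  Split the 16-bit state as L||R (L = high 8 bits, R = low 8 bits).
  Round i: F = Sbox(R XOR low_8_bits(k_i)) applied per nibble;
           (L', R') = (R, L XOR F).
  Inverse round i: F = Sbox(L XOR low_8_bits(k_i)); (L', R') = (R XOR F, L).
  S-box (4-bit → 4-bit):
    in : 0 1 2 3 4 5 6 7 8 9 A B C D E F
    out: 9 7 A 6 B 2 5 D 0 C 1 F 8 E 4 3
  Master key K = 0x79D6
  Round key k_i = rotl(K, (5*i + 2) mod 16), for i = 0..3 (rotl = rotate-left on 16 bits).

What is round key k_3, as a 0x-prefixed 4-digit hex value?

K = 0x79D6
k_0 = rotl(K, (5*0+2) mod 16) = rotl(K, 2) = 0xE759
k_1 = rotl(K, (5*1+2) mod 16) = rotl(K, 7) = 0xEB3C
k_2 = rotl(K, (5*2+2) mod 16) = rotl(K, 12) = 0x679D
k_3 = rotl(K, (5*3+2) mod 16) = rotl(K, 1) = 0xF3AC

0xF3AC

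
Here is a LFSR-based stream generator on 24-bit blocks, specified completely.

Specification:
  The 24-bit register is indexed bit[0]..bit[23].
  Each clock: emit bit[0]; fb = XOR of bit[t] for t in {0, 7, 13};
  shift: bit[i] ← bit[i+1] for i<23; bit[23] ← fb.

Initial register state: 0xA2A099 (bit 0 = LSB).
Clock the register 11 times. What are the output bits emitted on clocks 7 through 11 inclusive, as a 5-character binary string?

reg_0 = 0xA2A099
clock 1: out=1, reg = 0xD1504C
clock 2: out=0, reg = 0x68A826
clock 3: out=0, reg = 0xB45413
clock 4: out=1, reg = 0xDA2A09
clock 5: out=1, reg = 0x6D1504
clock 6: out=0, reg = 0x368A82
clock 7: out=0, reg = 0x9B4541
clock 8: out=1, reg = 0xCDA2A0
clock 9: out=0, reg = 0x66D150
clock 10: out=0, reg = 0x3368A8
clock 11: out=0, reg = 0x19B454

01000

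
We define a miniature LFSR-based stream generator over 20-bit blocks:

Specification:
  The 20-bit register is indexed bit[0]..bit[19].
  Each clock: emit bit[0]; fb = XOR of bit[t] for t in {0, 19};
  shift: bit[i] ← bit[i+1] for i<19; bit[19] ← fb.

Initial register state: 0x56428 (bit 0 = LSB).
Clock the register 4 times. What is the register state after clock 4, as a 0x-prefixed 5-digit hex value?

0x85642

reg_0 = 0x56428
clock 1: out=0, reg = 0x2B214
clock 2: out=0, reg = 0x1590A
clock 3: out=0, reg = 0x0AC85
clock 4: out=1, reg = 0x85642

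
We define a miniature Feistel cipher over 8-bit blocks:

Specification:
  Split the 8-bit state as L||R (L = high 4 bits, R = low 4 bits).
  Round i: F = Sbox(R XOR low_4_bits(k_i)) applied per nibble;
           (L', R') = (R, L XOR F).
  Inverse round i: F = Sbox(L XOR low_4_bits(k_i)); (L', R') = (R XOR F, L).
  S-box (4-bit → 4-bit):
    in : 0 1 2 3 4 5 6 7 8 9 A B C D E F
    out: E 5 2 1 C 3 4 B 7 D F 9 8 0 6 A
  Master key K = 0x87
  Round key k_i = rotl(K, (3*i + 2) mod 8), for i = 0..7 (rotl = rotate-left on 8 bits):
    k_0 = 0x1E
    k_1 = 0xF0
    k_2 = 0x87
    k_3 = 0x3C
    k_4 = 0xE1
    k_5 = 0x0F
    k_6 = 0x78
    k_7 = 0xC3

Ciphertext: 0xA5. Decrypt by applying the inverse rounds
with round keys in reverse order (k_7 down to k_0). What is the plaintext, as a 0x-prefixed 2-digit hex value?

0x02

s_0 = ciphertext = 0xA5
s_1 = InvRound(s_0, k_7) = 0x8A
s_2 = InvRound(s_1, k_6) = 0x48
s_3 = InvRound(s_2, k_5) = 0x14
s_4 = InvRound(s_3, k_4) = 0xA1
s_5 = InvRound(s_4, k_3) = 0x5A
s_6 = InvRound(s_5, k_2) = 0x85
s_7 = InvRound(s_6, k_1) = 0x28
s_8 = InvRound(s_7, k_0) = 0x02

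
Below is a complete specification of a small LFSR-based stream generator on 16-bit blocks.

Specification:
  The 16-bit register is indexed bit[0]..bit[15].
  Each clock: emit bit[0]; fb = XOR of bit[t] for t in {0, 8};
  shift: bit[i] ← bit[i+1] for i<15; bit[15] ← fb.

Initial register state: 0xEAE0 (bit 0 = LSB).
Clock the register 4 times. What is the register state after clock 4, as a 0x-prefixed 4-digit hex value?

0xAEAE

reg_0 = 0xEAE0
clock 1: out=0, reg = 0x7570
clock 2: out=0, reg = 0xBAB8
clock 3: out=0, reg = 0x5D5C
clock 4: out=0, reg = 0xAEAE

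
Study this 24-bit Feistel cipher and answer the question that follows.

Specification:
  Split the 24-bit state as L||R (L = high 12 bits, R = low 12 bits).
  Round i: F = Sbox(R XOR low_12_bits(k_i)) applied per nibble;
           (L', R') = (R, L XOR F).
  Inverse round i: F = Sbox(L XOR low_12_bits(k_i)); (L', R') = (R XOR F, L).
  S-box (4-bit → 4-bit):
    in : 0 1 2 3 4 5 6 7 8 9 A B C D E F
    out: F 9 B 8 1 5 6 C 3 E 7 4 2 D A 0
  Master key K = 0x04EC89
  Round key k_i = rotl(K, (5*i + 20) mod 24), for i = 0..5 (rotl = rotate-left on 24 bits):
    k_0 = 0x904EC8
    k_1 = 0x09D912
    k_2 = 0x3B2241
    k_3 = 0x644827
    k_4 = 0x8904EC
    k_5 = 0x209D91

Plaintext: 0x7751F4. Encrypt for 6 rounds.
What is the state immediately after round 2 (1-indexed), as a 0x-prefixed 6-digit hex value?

s_0 = plaintext = 0x7751F4
s_1 = Round(s_0, k_0) = 0x1F47F7
s_2 = Round(s_1, k_1) = 0x7F7B51
s_3 = Round(s_2, k_2) = 0xB51968
s_4 = Round(s_3, k_3) = 0x968241
s_5 = Round(s_4, k_4) = 0x241F15
s_6 = Round(s_5, k_5) = 0xF15970

0x7F7B51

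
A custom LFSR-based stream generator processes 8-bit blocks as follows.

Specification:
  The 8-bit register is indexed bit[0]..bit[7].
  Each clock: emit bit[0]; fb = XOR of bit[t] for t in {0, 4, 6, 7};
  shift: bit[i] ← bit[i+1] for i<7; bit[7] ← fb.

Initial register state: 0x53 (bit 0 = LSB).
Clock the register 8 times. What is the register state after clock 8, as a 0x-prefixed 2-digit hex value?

0xC1

reg_0 = 0x53
clock 1: out=1, reg = 0xA9
clock 2: out=1, reg = 0x54
clock 3: out=0, reg = 0x2A
clock 4: out=0, reg = 0x15
clock 5: out=1, reg = 0x0A
clock 6: out=0, reg = 0x05
clock 7: out=1, reg = 0x82
clock 8: out=0, reg = 0xC1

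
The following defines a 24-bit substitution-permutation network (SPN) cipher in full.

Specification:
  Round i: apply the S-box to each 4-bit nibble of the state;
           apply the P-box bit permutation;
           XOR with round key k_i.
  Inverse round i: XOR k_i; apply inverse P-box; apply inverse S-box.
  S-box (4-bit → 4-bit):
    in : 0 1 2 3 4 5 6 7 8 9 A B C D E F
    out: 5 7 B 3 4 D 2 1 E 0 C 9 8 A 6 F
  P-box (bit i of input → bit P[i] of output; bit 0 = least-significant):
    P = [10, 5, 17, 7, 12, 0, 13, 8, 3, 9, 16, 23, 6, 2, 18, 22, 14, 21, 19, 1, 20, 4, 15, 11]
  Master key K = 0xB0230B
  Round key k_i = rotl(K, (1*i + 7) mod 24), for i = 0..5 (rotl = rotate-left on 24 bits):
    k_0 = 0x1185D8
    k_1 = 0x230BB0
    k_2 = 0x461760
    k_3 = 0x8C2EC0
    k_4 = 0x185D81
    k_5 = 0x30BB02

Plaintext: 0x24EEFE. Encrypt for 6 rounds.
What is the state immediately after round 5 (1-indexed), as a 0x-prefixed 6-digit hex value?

0xE50925

s_0 = plaintext = 0x24EEFE
s_1 = Round(s_0, k_0) = 0x0EBEED
s_2 = Round(s_1, k_1) = 0x5AA951
s_3 = Round(s_2, k_2) = 0x18AA42
s_4 = Round(s_3, k_3) = 0x718A72
s_5 = Round(s_4, k_4) = 0xE50925
s_6 = Round(s_5, k_5) = 0x3E6ED1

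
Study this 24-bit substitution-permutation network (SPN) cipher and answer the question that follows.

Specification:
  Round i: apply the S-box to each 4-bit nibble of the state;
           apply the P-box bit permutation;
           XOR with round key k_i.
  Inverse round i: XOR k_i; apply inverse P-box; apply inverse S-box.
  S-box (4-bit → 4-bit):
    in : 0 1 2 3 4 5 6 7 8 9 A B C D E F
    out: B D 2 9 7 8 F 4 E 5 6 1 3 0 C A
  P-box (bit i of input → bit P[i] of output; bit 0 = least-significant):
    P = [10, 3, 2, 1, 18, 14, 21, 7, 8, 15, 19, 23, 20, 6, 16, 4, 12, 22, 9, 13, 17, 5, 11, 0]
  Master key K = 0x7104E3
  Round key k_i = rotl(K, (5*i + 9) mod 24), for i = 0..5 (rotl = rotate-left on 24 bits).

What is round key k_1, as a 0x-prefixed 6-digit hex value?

0x38DC41

K = 0x7104E3
k_0 = rotl(K, (5*0+9) mod 24) = rotl(K, 9) = 0x09C6E2
k_1 = rotl(K, (5*1+9) mod 24) = rotl(K, 14) = 0x38DC41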